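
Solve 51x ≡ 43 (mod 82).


GCD(51, 82) = 1, unique solution
a^(-1) mod 82 = 37
x = 37 * 43 mod 82 = 33

x ≡ 33 (mod 82)


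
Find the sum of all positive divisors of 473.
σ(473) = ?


Divisors of 473: 1, 11, 43, 473
Sum = 1 + 11 + 43 + 473 = 528

σ(473) = 528


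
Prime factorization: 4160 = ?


4160 / 2 = 2080
2080 / 2 = 1040
1040 / 2 = 520
520 / 2 = 260
260 / 2 = 130
130 / 2 = 65
65 / 5 = 13
13 / 13 = 1
4160 = 2^6 × 5 × 13


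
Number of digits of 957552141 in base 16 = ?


957552141 in base 16 = 3913160D
Number of digits = 8

8 digits (base 16)


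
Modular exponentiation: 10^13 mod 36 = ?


10^1 mod 36 = 10
10^2 mod 36 = 28
10^3 mod 36 = 28
10^4 mod 36 = 28
10^5 mod 36 = 28
10^6 mod 36 = 28
10^7 mod 36 = 28
10^8 mod 36 = 28
10^9 mod 36 = 28
10^10 mod 36 = 28
10^11 mod 36 = 28
10^12 mod 36 = 28
10^13 mod 36 = 28


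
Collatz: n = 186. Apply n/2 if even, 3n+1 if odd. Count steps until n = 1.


186 → 93 → 280 → 140 → 70 → 35 → 106 → 53 → 160 → 80 → 40 → 20 → 10 → 5 → 16 → 8 → 4 → 2 → 1
Total steps = 18

18 steps


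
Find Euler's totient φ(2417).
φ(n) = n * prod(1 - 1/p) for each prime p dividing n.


2417 = 2417
Prime factors: 2417
φ(2417) = 2417 × (1-1/2417)
= 2417 × 2416/2417 = 2416

φ(2417) = 2416


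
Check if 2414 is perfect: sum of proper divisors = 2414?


Proper divisors of 2414: 1, 2, 17, 34, 71, 142, 1207
Sum = 1 + 2 + 17 + 34 + 71 + 142 + 1207 = 1474

No, 2414 is not perfect (1474 ≠ 2414)


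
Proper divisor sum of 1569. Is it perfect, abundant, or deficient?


Proper divisors: 1, 3, 523
Sum = 1 + 3 + 523 = 527
527 < 1569 → deficient

s(1569) = 527 (deficient)


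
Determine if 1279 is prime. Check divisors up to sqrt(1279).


Check divisors up to sqrt(1279) = 35.7631
No divisors found.
1279 is prime.

Yes, 1279 is prime


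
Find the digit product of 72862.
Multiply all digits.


7 × 2 × 8 × 6 × 2 = 1344


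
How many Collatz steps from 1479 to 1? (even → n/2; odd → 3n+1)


1479 → 4438 → 2219 → 6658 → 3329 → 9988 → 4994 → 2497 → 7492 → 3746 → 1873 → 5620 → 2810 → 1405 → 4216 → 2108 → 1054 → 527 → 1582 → 791 → 2374 → 1187 → 3562 → 1781 → 5344 → 2672 → 1336 → 668 → 334 → 167 → 502 → 251 → 754 → 377 → 1132 → 566 → 283 → 850 → 425 → 1276 → 638 → 319 → 958 → 479 → 1438 → 719 → 2158 → 1079 → 3238 → 1619 → 4858 → 2429 → 7288 → 3644 → 1822 → 911 → 2734 → 1367 → 4102 → 2051 → 6154 → 3077 → 9232 → 4616 → 2308 → 1154 → 577 → 1732 → 866 → 433 → 1300 → 650 → 325 → 976 → 488 → 244 → 122 → 61 → 184 → 92 → 46 → 23 → 70 → 35 → 106 → 53 → 160 → 80 → 40 → 20 → 10 → 5 → 16 → 8 → 4 → 2 → 1
Total steps = 96

96 steps


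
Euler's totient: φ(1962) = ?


1962 = 2 × 3^2 × 109
Prime factors: 2, 3, 109
φ(1962) = 1962 × (1-1/2) × (1-1/3) × (1-1/109)
= 1962 × 1/2 × 2/3 × 108/109 = 648

φ(1962) = 648


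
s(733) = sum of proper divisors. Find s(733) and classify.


Proper divisors: 1
Sum = 1 = 1
1 < 733 → deficient

s(733) = 1 (deficient)


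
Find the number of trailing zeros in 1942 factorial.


floor(1942/5) = 388
floor(1942/25) = 77
floor(1942/125) = 15
floor(1942/625) = 3
Total = 483

483 trailing zeros


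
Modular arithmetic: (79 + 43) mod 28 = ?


79 + 43 = 122
122 mod 28 = 10


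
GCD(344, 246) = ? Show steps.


344 = 1 * 246 + 98
246 = 2 * 98 + 50
98 = 1 * 50 + 48
50 = 1 * 48 + 2
48 = 24 * 2 + 0
GCD = 2


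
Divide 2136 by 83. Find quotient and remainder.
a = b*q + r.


2136 = 83 * 25 + 61
Check: 2075 + 61 = 2136

q = 25, r = 61


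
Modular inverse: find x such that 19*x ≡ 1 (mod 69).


Use the extended Euclidean algorithm on (69, 19); each row r = 69*s + 19*t:
r=69, s=1, t=0
r=19, s=0, t=1
q=3: r=12, s=1, t=-3   [69*(1) + 19*(-3) = 12]
q=1: r=7, s=-1, t=4   [69*(-1) + 19*(4) = 7]
q=1: r=5, s=2, t=-7   [69*(2) + 19*(-7) = 5]
q=1: r=2, s=-3, t=11   [69*(-3) + 19*(11) = 2]
q=2: r=1, s=8, t=-29   [69*(8) + 19*(-29) = 1]
q=2: r=0, s=-19, t=69   [69*(-19) + 19*(69) = 0]
GCD = 1 with t = -29, so 19*(-29) ≡ 1 (mod 69)
Inverse = -29 mod 69 = 40
Check: 19 * 40 = 760 ≡ 1 (mod 69)

19^(-1) ≡ 40 (mod 69)


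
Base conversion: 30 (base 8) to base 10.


30 (base 8) = 24 (decimal)
24 (decimal) = 24 (base 10)


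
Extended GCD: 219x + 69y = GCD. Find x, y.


Tabular extended Euclidean (each row: r = 219*s + 69*t):
r=219, s=1, t=0
r=69, s=0, t=1
q=3: r=12, s=1, t=-3   [219*(1) + 69*(-3) = 12]
q=5: r=9, s=-5, t=16   [219*(-5) + 69*(16) = 9]
q=1: r=3, s=6, t=-19   [219*(6) + 69*(-19) = 3]
q=3: r=0, s=-23, t=73   [219*(-23) + 69*(73) = 0]
GCD = 3; from the row with r=3: x=6, y=-19
Check: 219*(6) + 69*(-19) = 1314 - 1311 = 3

GCD = 3, x = 6, y = -19


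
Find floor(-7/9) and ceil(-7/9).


-7/9 = -0.7778
floor = -1
ceil = 0

floor = -1, ceil = 0


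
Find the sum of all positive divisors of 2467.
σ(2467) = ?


Divisors of 2467: 1, 2467
Sum = 1 + 2467 = 2468

σ(2467) = 2468


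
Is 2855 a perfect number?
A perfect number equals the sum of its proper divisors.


Proper divisors of 2855: 1, 5, 571
Sum = 1 + 5 + 571 = 577

No, 2855 is not perfect (577 ≠ 2855)


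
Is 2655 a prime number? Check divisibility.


2655 / 3 = 885 (exact division)
2655 is NOT prime.

No, 2655 is not prime


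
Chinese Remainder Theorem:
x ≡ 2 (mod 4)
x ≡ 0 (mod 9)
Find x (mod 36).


M = 4*9 = 36
M1 = M/4 = 9, M2 = M/9 = 4
M1^(-1) mod 4 = 1, M2^(-1) mod 9 = 7
x = 2*9*1 + 0*4*7 = 18
18 mod 36 = 18
Check: 18 mod 4 = 2 ✓, 18 mod 9 = 0 ✓

x ≡ 18 (mod 36)


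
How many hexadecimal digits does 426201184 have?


426201184 in base 16 = 19675060
Number of digits = 8

8 digits (base 16)


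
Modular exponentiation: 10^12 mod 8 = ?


10^1 mod 8 = 2
10^2 mod 8 = 4
10^3 mod 8 = 0
10^4 mod 8 = 0
10^5 mod 8 = 0
10^6 mod 8 = 0
10^7 mod 8 = 0
10^8 mod 8 = 0
10^9 mod 8 = 0
10^10 mod 8 = 0
10^11 mod 8 = 0
10^12 mod 8 = 0


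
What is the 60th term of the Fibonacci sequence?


Sequence: 1, 1, 2, 3, 5, 8, 13, 21, 34, 55, 89, 144, 233, 377, 610, 987, 1597, 2584, 4181, 6765, 10946, 17711, 28657, 46368, 75025, 121393, 196418, 317811, 514229, 832040, 1346269, 2178309, 3524578, 5702887, 9227465, 14930352, 24157817, 39088169, 63245986, 102334155, 165580141, 267914296, 433494437, 701408733, 1134903170, 1836311903, 2971215073, 4807526976, 7778742049, 12586269025, 20365011074, 32951280099, 53316291173, 86267571272, 139583862445, 225851433717, 365435296162, 591286729879, 956722026041, 1548008755920
F(60) = 1548008755920


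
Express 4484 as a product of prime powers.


4484 / 2 = 2242
2242 / 2 = 1121
1121 / 19 = 59
59 / 59 = 1
4484 = 2^2 × 19 × 59


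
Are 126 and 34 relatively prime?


Euclidean algorithm:
126 = 3 * 34 + 24
34 = 1 * 24 + 10
24 = 2 * 10 + 4
10 = 2 * 4 + 2
4 = 2 * 2 + 0
GCD(126, 34) = 2

No, not coprime (GCD = 2)


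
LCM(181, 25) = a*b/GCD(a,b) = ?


GCD(181, 25) = 1
LCM = 181*25/1 = 4525/1 = 4525

LCM = 4525


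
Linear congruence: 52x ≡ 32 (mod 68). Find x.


GCD(52, 68) = 4 divides 32
Divide: 13x ≡ 8 (mod 17)
x ≡ 15 (mod 17)


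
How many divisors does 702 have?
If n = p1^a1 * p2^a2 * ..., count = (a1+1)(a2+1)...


702 = 2^1 × 3^3 × 13^1
d(702) = (1+1) × (3+1) × (1+1) = 16

16 divisors


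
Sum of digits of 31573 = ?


3 + 1 + 5 + 7 + 3 = 19


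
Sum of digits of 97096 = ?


9 + 7 + 0 + 9 + 6 = 31


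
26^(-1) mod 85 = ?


Use the extended Euclidean algorithm on (85, 26); each row r = 85*s + 26*t:
r=85, s=1, t=0
r=26, s=0, t=1
q=3: r=7, s=1, t=-3   [85*(1) + 26*(-3) = 7]
q=3: r=5, s=-3, t=10   [85*(-3) + 26*(10) = 5]
q=1: r=2, s=4, t=-13   [85*(4) + 26*(-13) = 2]
q=2: r=1, s=-11, t=36   [85*(-11) + 26*(36) = 1]
q=2: r=0, s=26, t=-85   [85*(26) + 26*(-85) = 0]
GCD = 1 with t = 36, so 26*(36) ≡ 1 (mod 85)
Inverse = 36 mod 85 = 36
Check: 26 * 36 = 936 ≡ 1 (mod 85)

26^(-1) ≡ 36 (mod 85)


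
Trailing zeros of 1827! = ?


floor(1827/5) = 365
floor(1827/25) = 73
floor(1827/125) = 14
floor(1827/625) = 2
Total = 454

454 trailing zeros


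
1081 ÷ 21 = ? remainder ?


1081 = 21 * 51 + 10
Check: 1071 + 10 = 1081

q = 51, r = 10


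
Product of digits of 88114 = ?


8 × 8 × 1 × 1 × 4 = 256


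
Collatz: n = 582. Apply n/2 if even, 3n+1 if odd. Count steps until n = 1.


582 → 291 → 874 → 437 → 1312 → 656 → 328 → 164 → 82 → 41 → 124 → 62 → 31 → 94 → 47 → 142 → 71 → 214 → 107 → 322 → 161 → 484 → 242 → 121 → 364 → 182 → 91 → 274 → 137 → 412 → 206 → 103 → 310 → 155 → 466 → 233 → 700 → 350 → 175 → 526 → 263 → 790 → 395 → 1186 → 593 → 1780 → 890 → 445 → 1336 → 668 → 334 → 167 → 502 → 251 → 754 → 377 → 1132 → 566 → 283 → 850 → 425 → 1276 → 638 → 319 → 958 → 479 → 1438 → 719 → 2158 → 1079 → 3238 → 1619 → 4858 → 2429 → 7288 → 3644 → 1822 → 911 → 2734 → 1367 → 4102 → 2051 → 6154 → 3077 → 9232 → 4616 → 2308 → 1154 → 577 → 1732 → 866 → 433 → 1300 → 650 → 325 → 976 → 488 → 244 → 122 → 61 → 184 → 92 → 46 → 23 → 70 → 35 → 106 → 53 → 160 → 80 → 40 → 20 → 10 → 5 → 16 → 8 → 4 → 2 → 1
Total steps = 118

118 steps


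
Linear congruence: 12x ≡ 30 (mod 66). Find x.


GCD(12, 66) = 6 divides 30
Divide: 2x ≡ 5 (mod 11)
x ≡ 8 (mod 11)


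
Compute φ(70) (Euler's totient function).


70 = 2 × 5 × 7
Prime factors: 2, 5, 7
φ(70) = 70 × (1-1/2) × (1-1/5) × (1-1/7)
= 70 × 1/2 × 4/5 × 6/7 = 24

φ(70) = 24


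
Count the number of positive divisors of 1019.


1019 = 1019^1
d(1019) = (1+1) = 2

2 divisors


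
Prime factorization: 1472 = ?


1472 / 2 = 736
736 / 2 = 368
368 / 2 = 184
184 / 2 = 92
92 / 2 = 46
46 / 2 = 23
23 / 23 = 1
1472 = 2^6 × 23


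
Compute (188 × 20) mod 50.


188 × 20 = 3760
3760 mod 50 = 10


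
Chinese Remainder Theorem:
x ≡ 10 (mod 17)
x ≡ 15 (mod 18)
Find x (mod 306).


M = 17*18 = 306
M1 = M/17 = 18, M2 = M/18 = 17
M1^(-1) mod 17 = 1, M2^(-1) mod 18 = 17
x = 10*18*1 + 15*17*17 = 4515
4515 mod 306 = 231
Check: 231 mod 17 = 10 ✓, 231 mod 18 = 15 ✓

x ≡ 231 (mod 306)


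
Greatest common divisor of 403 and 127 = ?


403 = 3 * 127 + 22
127 = 5 * 22 + 17
22 = 1 * 17 + 5
17 = 3 * 5 + 2
5 = 2 * 2 + 1
2 = 2 * 1 + 0
GCD = 1


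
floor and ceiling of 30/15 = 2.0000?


30/15 = 2.0000
floor = 2
ceil = 2

floor = 2, ceil = 2


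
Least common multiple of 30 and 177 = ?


GCD(30, 177) = 3
LCM = 30*177/3 = 5310/3 = 1770

LCM = 1770


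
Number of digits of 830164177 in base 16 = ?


830164177 in base 16 = 317B4CD1
Number of digits = 8

8 digits (base 16)


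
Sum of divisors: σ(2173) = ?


Divisors of 2173: 1, 41, 53, 2173
Sum = 1 + 41 + 53 + 2173 = 2268

σ(2173) = 2268


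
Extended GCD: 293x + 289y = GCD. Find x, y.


Tabular extended Euclidean (each row: r = 293*s + 289*t):
r=293, s=1, t=0
r=289, s=0, t=1
q=1: r=4, s=1, t=-1   [293*(1) + 289*(-1) = 4]
q=72: r=1, s=-72, t=73   [293*(-72) + 289*(73) = 1]
q=4: r=0, s=289, t=-293   [293*(289) + 289*(-293) = 0]
GCD = 1; from the row with r=1: x=-72, y=73
Check: 293*(-72) + 289*(73) = -21096 + 21097 = 1

GCD = 1, x = -72, y = 73


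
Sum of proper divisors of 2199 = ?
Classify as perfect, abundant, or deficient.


Proper divisors: 1, 3, 733
Sum = 1 + 3 + 733 = 737
737 < 2199 → deficient

s(2199) = 737 (deficient)


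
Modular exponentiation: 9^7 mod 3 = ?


9^1 mod 3 = 0
9^2 mod 3 = 0
9^3 mod 3 = 0
9^4 mod 3 = 0
9^5 mod 3 = 0
9^6 mod 3 = 0
9^7 mod 3 = 0


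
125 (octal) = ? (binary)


125 (base 8) = 85 (decimal)
85 (decimal) = 1010101 (base 2)


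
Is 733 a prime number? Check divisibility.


Check divisors up to sqrt(733) = 27.0740
No divisors found.
733 is prime.

Yes, 733 is prime


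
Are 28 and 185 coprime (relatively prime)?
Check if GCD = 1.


Euclidean algorithm:
185 = 6 * 28 + 17
28 = 1 * 17 + 11
17 = 1 * 11 + 6
11 = 1 * 6 + 5
6 = 1 * 5 + 1
5 = 5 * 1 + 0
GCD(28, 185) = 1

Yes, coprime (GCD = 1)


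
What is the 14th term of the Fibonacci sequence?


Sequence: 1, 1, 2, 3, 5, 8, 13, 21, 34, 55, 89, 144, 233, 377
F(14) = 377


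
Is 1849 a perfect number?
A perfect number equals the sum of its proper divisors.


Proper divisors of 1849: 1, 43
Sum = 1 + 43 = 44

No, 1849 is not perfect (44 ≠ 1849)


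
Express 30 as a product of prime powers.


30 / 2 = 15
15 / 3 = 5
5 / 5 = 1
30 = 2 × 3 × 5


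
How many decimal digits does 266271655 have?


266271655 has 9 digits in base 10
floor(log10(266271655)) + 1 = floor(8.4253) + 1 = 9

9 digits (base 10)


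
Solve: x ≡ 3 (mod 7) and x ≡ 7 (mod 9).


M = 7*9 = 63
M1 = M/7 = 9, M2 = M/9 = 7
M1^(-1) mod 7 = 4, M2^(-1) mod 9 = 4
x = 3*9*4 + 7*7*4 = 304
304 mod 63 = 52
Check: 52 mod 7 = 3 ✓, 52 mod 9 = 7 ✓

x ≡ 52 (mod 63)


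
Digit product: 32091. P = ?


3 × 2 × 0 × 9 × 1 = 0


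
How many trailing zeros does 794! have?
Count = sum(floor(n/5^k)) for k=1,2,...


floor(794/5) = 158
floor(794/25) = 31
floor(794/125) = 6
floor(794/625) = 1
Total = 196

196 trailing zeros


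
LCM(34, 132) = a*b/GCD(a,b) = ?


GCD(34, 132) = 2
LCM = 34*132/2 = 4488/2 = 2244

LCM = 2244


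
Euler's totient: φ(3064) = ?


3064 = 2^3 × 383
Prime factors: 2, 383
φ(3064) = 3064 × (1-1/2) × (1-1/383)
= 3064 × 1/2 × 382/383 = 1528

φ(3064) = 1528


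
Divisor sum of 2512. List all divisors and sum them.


Divisors of 2512: 1, 2, 4, 8, 16, 157, 314, 628, 1256, 2512
Sum = 1 + 2 + 4 + 8 + 16 + 157 + 314 + 628 + 1256 + 2512 = 4898

σ(2512) = 4898


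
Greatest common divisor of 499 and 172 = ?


499 = 2 * 172 + 155
172 = 1 * 155 + 17
155 = 9 * 17 + 2
17 = 8 * 2 + 1
2 = 2 * 1 + 0
GCD = 1


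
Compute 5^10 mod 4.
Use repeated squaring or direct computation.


5^1 mod 4 = 1
5^2 mod 4 = 1
5^3 mod 4 = 1
5^4 mod 4 = 1
5^5 mod 4 = 1
5^6 mod 4 = 1
5^7 mod 4 = 1
5^8 mod 4 = 1
5^9 mod 4 = 1
5^10 mod 4 = 1


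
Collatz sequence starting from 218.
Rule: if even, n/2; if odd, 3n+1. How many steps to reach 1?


218 → 109 → 328 → 164 → 82 → 41 → 124 → 62 → 31 → 94 → 47 → 142 → 71 → 214 → 107 → 322 → 161 → 484 → 242 → 121 → 364 → 182 → 91 → 274 → 137 → 412 → 206 → 103 → 310 → 155 → 466 → 233 → 700 → 350 → 175 → 526 → 263 → 790 → 395 → 1186 → 593 → 1780 → 890 → 445 → 1336 → 668 → 334 → 167 → 502 → 251 → 754 → 377 → 1132 → 566 → 283 → 850 → 425 → 1276 → 638 → 319 → 958 → 479 → 1438 → 719 → 2158 → 1079 → 3238 → 1619 → 4858 → 2429 → 7288 → 3644 → 1822 → 911 → 2734 → 1367 → 4102 → 2051 → 6154 → 3077 → 9232 → 4616 → 2308 → 1154 → 577 → 1732 → 866 → 433 → 1300 → 650 → 325 → 976 → 488 → 244 → 122 → 61 → 184 → 92 → 46 → 23 → 70 → 35 → 106 → 53 → 160 → 80 → 40 → 20 → 10 → 5 → 16 → 8 → 4 → 2 → 1
Total steps = 114

114 steps


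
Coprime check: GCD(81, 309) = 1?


Euclidean algorithm:
309 = 3 * 81 + 66
81 = 1 * 66 + 15
66 = 4 * 15 + 6
15 = 2 * 6 + 3
6 = 2 * 3 + 0
GCD(81, 309) = 3

No, not coprime (GCD = 3)


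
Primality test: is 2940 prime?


2940 / 2 = 1470 (exact division)
2940 is NOT prime.

No, 2940 is not prime


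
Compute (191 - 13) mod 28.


191 - 13 = 178
178 mod 28 = 10


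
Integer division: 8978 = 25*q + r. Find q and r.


8978 = 25 * 359 + 3
Check: 8975 + 3 = 8978

q = 359, r = 3


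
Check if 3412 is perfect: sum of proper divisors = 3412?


Proper divisors of 3412: 1, 2, 4, 853, 1706
Sum = 1 + 2 + 4 + 853 + 1706 = 2566

No, 3412 is not perfect (2566 ≠ 3412)


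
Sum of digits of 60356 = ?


6 + 0 + 3 + 5 + 6 = 20


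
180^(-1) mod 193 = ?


Use the extended Euclidean algorithm on (193, 180); each row r = 193*s + 180*t:
r=193, s=1, t=0
r=180, s=0, t=1
q=1: r=13, s=1, t=-1   [193*(1) + 180*(-1) = 13]
q=13: r=11, s=-13, t=14   [193*(-13) + 180*(14) = 11]
q=1: r=2, s=14, t=-15   [193*(14) + 180*(-15) = 2]
q=5: r=1, s=-83, t=89   [193*(-83) + 180*(89) = 1]
q=2: r=0, s=180, t=-193   [193*(180) + 180*(-193) = 0]
GCD = 1 with t = 89, so 180*(89) ≡ 1 (mod 193)
Inverse = 89 mod 193 = 89
Check: 180 * 89 = 16020 ≡ 1 (mod 193)

180^(-1) ≡ 89 (mod 193)


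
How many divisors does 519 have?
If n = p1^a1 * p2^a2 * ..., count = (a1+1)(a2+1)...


519 = 3^1 × 173^1
d(519) = (1+1) × (1+1) = 4

4 divisors


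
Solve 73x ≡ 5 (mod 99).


GCD(73, 99) = 1, unique solution
a^(-1) mod 99 = 19
x = 19 * 5 mod 99 = 95

x ≡ 95 (mod 99)


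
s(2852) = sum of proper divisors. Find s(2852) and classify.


Proper divisors: 1, 2, 4, 23, 31, 46, 62, 92, 124, 713, 1426
Sum = 1 + 2 + 4 + 23 + 31 + 46 + 62 + 92 + 124 + 713 + 1426 = 2524
2524 < 2852 → deficient

s(2852) = 2524 (deficient)


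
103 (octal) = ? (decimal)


103 (base 8) = 67 (decimal)
67 (decimal) = 67 (base 10)


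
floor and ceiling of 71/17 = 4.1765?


71/17 = 4.1765
floor = 4
ceil = 5

floor = 4, ceil = 5


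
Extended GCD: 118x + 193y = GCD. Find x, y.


Tabular extended Euclidean (each row: r = 118*s + 193*t):
r=118, s=1, t=0
r=193, s=0, t=1
q=0: r=118, s=1, t=0   [118*(1) + 193*(0) = 118]
q=1: r=75, s=-1, t=1   [118*(-1) + 193*(1) = 75]
q=1: r=43, s=2, t=-1   [118*(2) + 193*(-1) = 43]
q=1: r=32, s=-3, t=2   [118*(-3) + 193*(2) = 32]
q=1: r=11, s=5, t=-3   [118*(5) + 193*(-3) = 11]
q=2: r=10, s=-13, t=8   [118*(-13) + 193*(8) = 10]
q=1: r=1, s=18, t=-11   [118*(18) + 193*(-11) = 1]
q=10: r=0, s=-193, t=118   [118*(-193) + 193*(118) = 0]
GCD = 1; from the row with r=1: x=18, y=-11
Check: 118*(18) + 193*(-11) = 2124 - 2123 = 1

GCD = 1, x = 18, y = -11


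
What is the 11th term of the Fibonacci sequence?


Sequence: 1, 1, 2, 3, 5, 8, 13, 21, 34, 55, 89
F(11) = 89


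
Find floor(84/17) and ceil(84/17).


84/17 = 4.9412
floor = 4
ceil = 5

floor = 4, ceil = 5


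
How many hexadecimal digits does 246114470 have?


246114470 in base 16 = EAB68A6
Number of digits = 7

7 digits (base 16)


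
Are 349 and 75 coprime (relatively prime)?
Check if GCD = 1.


Euclidean algorithm:
349 = 4 * 75 + 49
75 = 1 * 49 + 26
49 = 1 * 26 + 23
26 = 1 * 23 + 3
23 = 7 * 3 + 2
3 = 1 * 2 + 1
2 = 2 * 1 + 0
GCD(349, 75) = 1

Yes, coprime (GCD = 1)


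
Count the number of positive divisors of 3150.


3150 = 2^1 × 3^2 × 5^2 × 7^1
d(3150) = (1+1) × (2+1) × (2+1) × (1+1) = 36

36 divisors


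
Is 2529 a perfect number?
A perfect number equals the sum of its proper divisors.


Proper divisors of 2529: 1, 3, 9, 281, 843
Sum = 1 + 3 + 9 + 281 + 843 = 1137

No, 2529 is not perfect (1137 ≠ 2529)


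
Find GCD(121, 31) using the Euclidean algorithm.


121 = 3 * 31 + 28
31 = 1 * 28 + 3
28 = 9 * 3 + 1
3 = 3 * 1 + 0
GCD = 1


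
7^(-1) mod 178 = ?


Use the extended Euclidean algorithm on (178, 7); each row r = 178*s + 7*t:
r=178, s=1, t=0
r=7, s=0, t=1
q=25: r=3, s=1, t=-25   [178*(1) + 7*(-25) = 3]
q=2: r=1, s=-2, t=51   [178*(-2) + 7*(51) = 1]
q=3: r=0, s=7, t=-178   [178*(7) + 7*(-178) = 0]
GCD = 1 with t = 51, so 7*(51) ≡ 1 (mod 178)
Inverse = 51 mod 178 = 51
Check: 7 * 51 = 357 ≡ 1 (mod 178)

7^(-1) ≡ 51 (mod 178)


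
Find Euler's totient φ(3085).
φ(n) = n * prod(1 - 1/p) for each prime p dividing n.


3085 = 5 × 617
Prime factors: 5, 617
φ(3085) = 3085 × (1-1/5) × (1-1/617)
= 3085 × 4/5 × 616/617 = 2464

φ(3085) = 2464


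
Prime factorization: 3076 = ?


3076 / 2 = 1538
1538 / 2 = 769
769 / 769 = 1
3076 = 2^2 × 769


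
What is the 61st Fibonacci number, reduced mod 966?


F(k) mod 966 for k=1..61:
1, 1, 2, 3, 5, 8, 13, 21, 34, 55, 89, 144, 233, 377, 610, 21, 631, 652, 317, 3, 320, 323, 643, 0, 643, 643, 320, 963, 317, 314, 631, 945, 610, 589, 233, 822, 89, 911, 34, 945, 13, 958, 5, 963, 2, 965, 1, 0, 1, 1, 2, 3, 5, 8, 13, 21, 34, 55, 89, 144, 233
F(61) mod 966 = 233


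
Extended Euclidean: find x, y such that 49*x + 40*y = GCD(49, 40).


Tabular extended Euclidean (each row: r = 49*s + 40*t):
r=49, s=1, t=0
r=40, s=0, t=1
q=1: r=9, s=1, t=-1   [49*(1) + 40*(-1) = 9]
q=4: r=4, s=-4, t=5   [49*(-4) + 40*(5) = 4]
q=2: r=1, s=9, t=-11   [49*(9) + 40*(-11) = 1]
q=4: r=0, s=-40, t=49   [49*(-40) + 40*(49) = 0]
GCD = 1; from the row with r=1: x=9, y=-11
Check: 49*(9) + 40*(-11) = 441 - 440 = 1

GCD = 1, x = 9, y = -11


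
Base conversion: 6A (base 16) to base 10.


6A (base 16) = 106 (decimal)
106 (decimal) = 106 (base 10)


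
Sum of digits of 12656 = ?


1 + 2 + 6 + 5 + 6 = 20


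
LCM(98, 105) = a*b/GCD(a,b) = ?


GCD(98, 105) = 7
LCM = 98*105/7 = 10290/7 = 1470

LCM = 1470


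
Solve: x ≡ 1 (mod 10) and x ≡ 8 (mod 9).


M = 10*9 = 90
M1 = M/10 = 9, M2 = M/9 = 10
M1^(-1) mod 10 = 9, M2^(-1) mod 9 = 1
x = 1*9*9 + 8*10*1 = 161
161 mod 90 = 71
Check: 71 mod 10 = 1 ✓, 71 mod 9 = 8 ✓

x ≡ 71 (mod 90)


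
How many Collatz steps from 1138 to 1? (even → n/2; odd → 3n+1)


1138 → 569 → 1708 → 854 → 427 → 1282 → 641 → 1924 → 962 → 481 → 1444 → 722 → 361 → 1084 → 542 → 271 → 814 → 407 → 1222 → 611 → 1834 → 917 → 2752 → 1376 → 688 → 344 → 172 → 86 → 43 → 130 → 65 → 196 → 98 → 49 → 148 → 74 → 37 → 112 → 56 → 28 → 14 → 7 → 22 → 11 → 34 → 17 → 52 → 26 → 13 → 40 → 20 → 10 → 5 → 16 → 8 → 4 → 2 → 1
Total steps = 57

57 steps


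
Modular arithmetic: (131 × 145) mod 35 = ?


131 × 145 = 18995
18995 mod 35 = 25


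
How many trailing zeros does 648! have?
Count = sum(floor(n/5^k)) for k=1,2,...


floor(648/5) = 129
floor(648/25) = 25
floor(648/125) = 5
floor(648/625) = 1
Total = 160

160 trailing zeros


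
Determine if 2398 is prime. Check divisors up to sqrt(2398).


2398 / 2 = 1199 (exact division)
2398 is NOT prime.

No, 2398 is not prime


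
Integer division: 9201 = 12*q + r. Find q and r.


9201 = 12 * 766 + 9
Check: 9192 + 9 = 9201

q = 766, r = 9


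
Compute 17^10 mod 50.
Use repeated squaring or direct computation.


17^1 mod 50 = 17
17^2 mod 50 = 39
17^3 mod 50 = 13
17^4 mod 50 = 21
17^5 mod 50 = 7
17^6 mod 50 = 19
17^7 mod 50 = 23
17^8 mod 50 = 41
17^9 mod 50 = 47
17^10 mod 50 = 49


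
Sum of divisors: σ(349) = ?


Divisors of 349: 1, 349
Sum = 1 + 349 = 350

σ(349) = 350


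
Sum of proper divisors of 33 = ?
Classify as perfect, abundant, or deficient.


Proper divisors: 1, 3, 11
Sum = 1 + 3 + 11 = 15
15 < 33 → deficient

s(33) = 15 (deficient)


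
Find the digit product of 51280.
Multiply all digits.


5 × 1 × 2 × 8 × 0 = 0


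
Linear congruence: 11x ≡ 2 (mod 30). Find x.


GCD(11, 30) = 1, unique solution
a^(-1) mod 30 = 11
x = 11 * 2 mod 30 = 22

x ≡ 22 (mod 30)


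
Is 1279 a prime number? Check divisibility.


Check divisors up to sqrt(1279) = 35.7631
No divisors found.
1279 is prime.

Yes, 1279 is prime


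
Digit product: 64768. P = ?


6 × 4 × 7 × 6 × 8 = 8064


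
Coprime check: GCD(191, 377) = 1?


Euclidean algorithm:
377 = 1 * 191 + 186
191 = 1 * 186 + 5
186 = 37 * 5 + 1
5 = 5 * 1 + 0
GCD(191, 377) = 1

Yes, coprime (GCD = 1)


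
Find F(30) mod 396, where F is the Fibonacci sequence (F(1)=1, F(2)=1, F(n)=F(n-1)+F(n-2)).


F(k) mod 396 for k=1..30:
1, 1, 2, 3, 5, 8, 13, 21, 34, 55, 89, 144, 233, 377, 214, 195, 13, 208, 221, 33, 254, 287, 145, 36, 181, 217, 2, 219, 221, 44
F(30) mod 396 = 44


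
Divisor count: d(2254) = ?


2254 = 2^1 × 7^2 × 23^1
d(2254) = (1+1) × (2+1) × (1+1) = 12

12 divisors


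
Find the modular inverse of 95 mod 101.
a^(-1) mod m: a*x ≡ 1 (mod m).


Use the extended Euclidean algorithm on (101, 95); each row r = 101*s + 95*t:
r=101, s=1, t=0
r=95, s=0, t=1
q=1: r=6, s=1, t=-1   [101*(1) + 95*(-1) = 6]
q=15: r=5, s=-15, t=16   [101*(-15) + 95*(16) = 5]
q=1: r=1, s=16, t=-17   [101*(16) + 95*(-17) = 1]
q=5: r=0, s=-95, t=101   [101*(-95) + 95*(101) = 0]
GCD = 1 with t = -17, so 95*(-17) ≡ 1 (mod 101)
Inverse = -17 mod 101 = 84
Check: 95 * 84 = 7980 ≡ 1 (mod 101)

95^(-1) ≡ 84 (mod 101)


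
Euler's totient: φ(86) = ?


86 = 2 × 43
Prime factors: 2, 43
φ(86) = 86 × (1-1/2) × (1-1/43)
= 86 × 1/2 × 42/43 = 42

φ(86) = 42


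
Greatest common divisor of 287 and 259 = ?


287 = 1 * 259 + 28
259 = 9 * 28 + 7
28 = 4 * 7 + 0
GCD = 7


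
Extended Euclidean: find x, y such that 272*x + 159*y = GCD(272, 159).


Tabular extended Euclidean (each row: r = 272*s + 159*t):
r=272, s=1, t=0
r=159, s=0, t=1
q=1: r=113, s=1, t=-1   [272*(1) + 159*(-1) = 113]
q=1: r=46, s=-1, t=2   [272*(-1) + 159*(2) = 46]
q=2: r=21, s=3, t=-5   [272*(3) + 159*(-5) = 21]
q=2: r=4, s=-7, t=12   [272*(-7) + 159*(12) = 4]
q=5: r=1, s=38, t=-65   [272*(38) + 159*(-65) = 1]
q=4: r=0, s=-159, t=272   [272*(-159) + 159*(272) = 0]
GCD = 1; from the row with r=1: x=38, y=-65
Check: 272*(38) + 159*(-65) = 10336 - 10335 = 1

GCD = 1, x = 38, y = -65


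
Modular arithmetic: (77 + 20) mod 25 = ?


77 + 20 = 97
97 mod 25 = 22


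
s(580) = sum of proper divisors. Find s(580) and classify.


Proper divisors: 1, 2, 4, 5, 10, 20, 29, 58, 116, 145, 290
Sum = 1 + 2 + 4 + 5 + 10 + 20 + 29 + 58 + 116 + 145 + 290 = 680
680 > 580 → abundant

s(580) = 680 (abundant)


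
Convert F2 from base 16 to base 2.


F2 (base 16) = 242 (decimal)
242 (decimal) = 11110010 (base 2)


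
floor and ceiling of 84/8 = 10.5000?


84/8 = 10.5000
floor = 10
ceil = 11

floor = 10, ceil = 11


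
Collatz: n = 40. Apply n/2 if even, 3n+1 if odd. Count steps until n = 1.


40 → 20 → 10 → 5 → 16 → 8 → 4 → 2 → 1
Total steps = 8

8 steps


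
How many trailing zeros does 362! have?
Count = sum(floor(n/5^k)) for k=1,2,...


floor(362/5) = 72
floor(362/25) = 14
floor(362/125) = 2
Total = 88

88 trailing zeros


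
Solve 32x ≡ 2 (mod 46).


GCD(32, 46) = 2 divides 2
Divide: 16x ≡ 1 (mod 23)
x ≡ 13 (mod 23)


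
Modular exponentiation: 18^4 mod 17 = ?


18^1 mod 17 = 1
18^2 mod 17 = 1
18^3 mod 17 = 1
18^4 mod 17 = 1


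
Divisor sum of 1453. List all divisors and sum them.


Divisors of 1453: 1, 1453
Sum = 1 + 1453 = 1454

σ(1453) = 1454


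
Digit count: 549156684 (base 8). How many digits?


549156684 in base 8 = 4056673514
Number of digits = 10

10 digits (base 8)


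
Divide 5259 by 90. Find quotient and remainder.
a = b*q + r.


5259 = 90 * 58 + 39
Check: 5220 + 39 = 5259

q = 58, r = 39


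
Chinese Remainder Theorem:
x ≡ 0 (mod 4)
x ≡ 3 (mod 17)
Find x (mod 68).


M = 4*17 = 68
M1 = M/4 = 17, M2 = M/17 = 4
M1^(-1) mod 4 = 1, M2^(-1) mod 17 = 13
x = 0*17*1 + 3*4*13 = 156
156 mod 68 = 20
Check: 20 mod 4 = 0 ✓, 20 mod 17 = 3 ✓

x ≡ 20 (mod 68)


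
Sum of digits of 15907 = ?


1 + 5 + 9 + 0 + 7 = 22


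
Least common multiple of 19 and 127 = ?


GCD(19, 127) = 1
LCM = 19*127/1 = 2413/1 = 2413

LCM = 2413


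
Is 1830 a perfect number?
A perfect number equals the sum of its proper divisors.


Proper divisors of 1830: 1, 2, 3, 5, 6, 10, 15, 30, 61, 122, 183, 305, 366, 610, 915
Sum = 1 + 2 + 3 + 5 + 6 + 10 + 15 + 30 + 61 + 122 + 183 + 305 + 366 + 610 + 915 = 2634

No, 1830 is not perfect (2634 ≠ 1830)


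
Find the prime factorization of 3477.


3477 / 3 = 1159
1159 / 19 = 61
61 / 61 = 1
3477 = 3 × 19 × 61


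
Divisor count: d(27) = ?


27 = 3^3
d(27) = (3+1) = 4

4 divisors


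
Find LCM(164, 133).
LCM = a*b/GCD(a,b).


GCD(164, 133) = 1
LCM = 164*133/1 = 21812/1 = 21812

LCM = 21812


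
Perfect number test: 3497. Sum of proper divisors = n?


Proper divisors of 3497: 1, 13, 269
Sum = 1 + 13 + 269 = 283

No, 3497 is not perfect (283 ≠ 3497)


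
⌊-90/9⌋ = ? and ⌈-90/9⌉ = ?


-90/9 = -10.0000
floor = -10
ceil = -10

floor = -10, ceil = -10


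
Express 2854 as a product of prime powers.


2854 / 2 = 1427
1427 / 1427 = 1
2854 = 2 × 1427


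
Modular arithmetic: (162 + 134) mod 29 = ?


162 + 134 = 296
296 mod 29 = 6


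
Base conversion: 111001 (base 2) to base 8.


111001 (base 2) = 57 (decimal)
57 (decimal) = 71 (base 8)


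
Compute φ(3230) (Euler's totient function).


3230 = 2 × 5 × 17 × 19
Prime factors: 2, 5, 17, 19
φ(3230) = 3230 × (1-1/2) × (1-1/5) × (1-1/17) × (1-1/19)
= 3230 × 1/2 × 4/5 × 16/17 × 18/19 = 1152

φ(3230) = 1152


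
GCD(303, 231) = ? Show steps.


303 = 1 * 231 + 72
231 = 3 * 72 + 15
72 = 4 * 15 + 12
15 = 1 * 12 + 3
12 = 4 * 3 + 0
GCD = 3


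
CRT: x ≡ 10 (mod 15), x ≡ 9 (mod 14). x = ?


M = 15*14 = 210
M1 = M/15 = 14, M2 = M/14 = 15
M1^(-1) mod 15 = 14, M2^(-1) mod 14 = 1
x = 10*14*14 + 9*15*1 = 2095
2095 mod 210 = 205
Check: 205 mod 15 = 10 ✓, 205 mod 14 = 9 ✓

x ≡ 205 (mod 210)


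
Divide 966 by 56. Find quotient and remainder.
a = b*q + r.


966 = 56 * 17 + 14
Check: 952 + 14 = 966

q = 17, r = 14


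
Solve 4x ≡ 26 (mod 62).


GCD(4, 62) = 2 divides 26
Divide: 2x ≡ 13 (mod 31)
x ≡ 22 (mod 31)


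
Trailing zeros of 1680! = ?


floor(1680/5) = 336
floor(1680/25) = 67
floor(1680/125) = 13
floor(1680/625) = 2
Total = 418

418 trailing zeros


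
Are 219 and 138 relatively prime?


Euclidean algorithm:
219 = 1 * 138 + 81
138 = 1 * 81 + 57
81 = 1 * 57 + 24
57 = 2 * 24 + 9
24 = 2 * 9 + 6
9 = 1 * 6 + 3
6 = 2 * 3 + 0
GCD(219, 138) = 3

No, not coprime (GCD = 3)


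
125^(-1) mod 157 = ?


Use the extended Euclidean algorithm on (157, 125); each row r = 157*s + 125*t:
r=157, s=1, t=0
r=125, s=0, t=1
q=1: r=32, s=1, t=-1   [157*(1) + 125*(-1) = 32]
q=3: r=29, s=-3, t=4   [157*(-3) + 125*(4) = 29]
q=1: r=3, s=4, t=-5   [157*(4) + 125*(-5) = 3]
q=9: r=2, s=-39, t=49   [157*(-39) + 125*(49) = 2]
q=1: r=1, s=43, t=-54   [157*(43) + 125*(-54) = 1]
q=2: r=0, s=-125, t=157   [157*(-125) + 125*(157) = 0]
GCD = 1 with t = -54, so 125*(-54) ≡ 1 (mod 157)
Inverse = -54 mod 157 = 103
Check: 125 * 103 = 12875 ≡ 1 (mod 157)

125^(-1) ≡ 103 (mod 157)


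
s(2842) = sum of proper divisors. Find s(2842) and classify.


Proper divisors: 1, 2, 7, 14, 29, 49, 58, 98, 203, 406, 1421
Sum = 1 + 2 + 7 + 14 + 29 + 49 + 58 + 98 + 203 + 406 + 1421 = 2288
2288 < 2842 → deficient

s(2842) = 2288 (deficient)


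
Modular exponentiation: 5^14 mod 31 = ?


5^1 mod 31 = 5
5^2 mod 31 = 25
5^3 mod 31 = 1
5^4 mod 31 = 5
5^5 mod 31 = 25
5^6 mod 31 = 1
5^7 mod 31 = 5
5^8 mod 31 = 25
5^9 mod 31 = 1
5^10 mod 31 = 5
5^11 mod 31 = 25
5^12 mod 31 = 1
5^13 mod 31 = 5
5^14 mod 31 = 25


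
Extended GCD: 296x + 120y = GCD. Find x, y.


Tabular extended Euclidean (each row: r = 296*s + 120*t):
r=296, s=1, t=0
r=120, s=0, t=1
q=2: r=56, s=1, t=-2   [296*(1) + 120*(-2) = 56]
q=2: r=8, s=-2, t=5   [296*(-2) + 120*(5) = 8]
q=7: r=0, s=15, t=-37   [296*(15) + 120*(-37) = 0]
GCD = 8; from the row with r=8: x=-2, y=5
Check: 296*(-2) + 120*(5) = -592 + 600 = 8

GCD = 8, x = -2, y = 5


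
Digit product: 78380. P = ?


7 × 8 × 3 × 8 × 0 = 0


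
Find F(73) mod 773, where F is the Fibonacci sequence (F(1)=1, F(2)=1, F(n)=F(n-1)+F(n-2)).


F(k) mod 773 for k=1..73:
1, 1, 2, 3, 5, 8, 13, 21, 34, 55, 89, 144, 233, 377, 610, 214, 51, 265, 316, 581, 124, 705, 56, 761, 44, 32, 76, 108, 184, 292, 476, 768, 471, 466, 164, 630, 21, 651, 672, 550, 449, 226, 675, 128, 30, 158, 188, 346, 534, 107, 641, 748, 616, 591, 434, 252, 686, 165, 78, 243, 321, 564, 112, 676, 15, 691, 706, 624, 557, 408, 192, 600, 19
F(73) mod 773 = 19


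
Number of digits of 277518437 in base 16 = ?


277518437 in base 16 = 108A9865
Number of digits = 8

8 digits (base 16)


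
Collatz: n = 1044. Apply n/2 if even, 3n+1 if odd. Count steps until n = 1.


1044 → 522 → 261 → 784 → 392 → 196 → 98 → 49 → 148 → 74 → 37 → 112 → 56 → 28 → 14 → 7 → 22 → 11 → 34 → 17 → 52 → 26 → 13 → 40 → 20 → 10 → 5 → 16 → 8 → 4 → 2 → 1
Total steps = 31

31 steps


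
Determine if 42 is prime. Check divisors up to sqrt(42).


42 / 2 = 21 (exact division)
42 is NOT prime.

No, 42 is not prime


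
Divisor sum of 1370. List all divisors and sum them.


Divisors of 1370: 1, 2, 5, 10, 137, 274, 685, 1370
Sum = 1 + 2 + 5 + 10 + 137 + 274 + 685 + 1370 = 2484

σ(1370) = 2484


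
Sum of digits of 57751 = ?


5 + 7 + 7 + 5 + 1 = 25


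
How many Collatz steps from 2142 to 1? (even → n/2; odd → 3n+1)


2142 → 1071 → 3214 → 1607 → 4822 → 2411 → 7234 → 3617 → 10852 → 5426 → 2713 → 8140 → 4070 → 2035 → 6106 → 3053 → 9160 → 4580 → 2290 → 1145 → 3436 → 1718 → 859 → 2578 → 1289 → 3868 → 1934 → 967 → 2902 → 1451 → 4354 → 2177 → 6532 → 3266 → 1633 → 4900 → 2450 → 1225 → 3676 → 1838 → 919 → 2758 → 1379 → 4138 → 2069 → 6208 → 3104 → 1552 → 776 → 388 → 194 → 97 → 292 → 146 → 73 → 220 → 110 → 55 → 166 → 83 → 250 → 125 → 376 → 188 → 94 → 47 → 142 → 71 → 214 → 107 → 322 → 161 → 484 → 242 → 121 → 364 → 182 → 91 → 274 → 137 → 412 → 206 → 103 → 310 → 155 → 466 → 233 → 700 → 350 → 175 → 526 → 263 → 790 → 395 → 1186 → 593 → 1780 → 890 → 445 → 1336 → 668 → 334 → 167 → 502 → 251 → 754 → 377 → 1132 → 566 → 283 → 850 → 425 → 1276 → 638 → 319 → 958 → 479 → 1438 → 719 → 2158 → 1079 → 3238 → 1619 → 4858 → 2429 → 7288 → 3644 → 1822 → 911 → 2734 → 1367 → 4102 → 2051 → 6154 → 3077 → 9232 → 4616 → 2308 → 1154 → 577 → 1732 → 866 → 433 → 1300 → 650 → 325 → 976 → 488 → 244 → 122 → 61 → 184 → 92 → 46 → 23 → 70 → 35 → 106 → 53 → 160 → 80 → 40 → 20 → 10 → 5 → 16 → 8 → 4 → 2 → 1
Total steps = 169

169 steps


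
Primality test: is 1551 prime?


1551 / 3 = 517 (exact division)
1551 is NOT prime.

No, 1551 is not prime


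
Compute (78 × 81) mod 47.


78 × 81 = 6318
6318 mod 47 = 20


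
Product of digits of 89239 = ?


8 × 9 × 2 × 3 × 9 = 3888


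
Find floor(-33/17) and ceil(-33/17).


-33/17 = -1.9412
floor = -2
ceil = -1

floor = -2, ceil = -1


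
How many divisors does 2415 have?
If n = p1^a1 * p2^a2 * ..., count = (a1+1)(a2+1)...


2415 = 3^1 × 5^1 × 7^1 × 23^1
d(2415) = (1+1) × (1+1) × (1+1) × (1+1) = 16

16 divisors


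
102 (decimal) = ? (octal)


102 (base 10) = 102 (decimal)
102 (decimal) = 146 (base 8)


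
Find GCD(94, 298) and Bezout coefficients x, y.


Tabular extended Euclidean (each row: r = 94*s + 298*t):
r=94, s=1, t=0
r=298, s=0, t=1
q=0: r=94, s=1, t=0   [94*(1) + 298*(0) = 94]
q=3: r=16, s=-3, t=1   [94*(-3) + 298*(1) = 16]
q=5: r=14, s=16, t=-5   [94*(16) + 298*(-5) = 14]
q=1: r=2, s=-19, t=6   [94*(-19) + 298*(6) = 2]
q=7: r=0, s=149, t=-47   [94*(149) + 298*(-47) = 0]
GCD = 2; from the row with r=2: x=-19, y=6
Check: 94*(-19) + 298*(6) = -1786 + 1788 = 2

GCD = 2, x = -19, y = 6


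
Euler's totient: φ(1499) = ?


1499 = 1499
Prime factors: 1499
φ(1499) = 1499 × (1-1/1499)
= 1499 × 1498/1499 = 1498

φ(1499) = 1498


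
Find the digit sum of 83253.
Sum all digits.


8 + 3 + 2 + 5 + 3 = 21


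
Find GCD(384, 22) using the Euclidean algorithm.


384 = 17 * 22 + 10
22 = 2 * 10 + 2
10 = 5 * 2 + 0
GCD = 2


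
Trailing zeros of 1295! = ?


floor(1295/5) = 259
floor(1295/25) = 51
floor(1295/125) = 10
floor(1295/625) = 2
Total = 322

322 trailing zeros


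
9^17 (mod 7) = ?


9^1 mod 7 = 2
9^2 mod 7 = 4
9^3 mod 7 = 1
9^4 mod 7 = 2
9^5 mod 7 = 4
9^6 mod 7 = 1
9^7 mod 7 = 2
9^8 mod 7 = 4
9^9 mod 7 = 1
9^10 mod 7 = 2
9^11 mod 7 = 4
9^12 mod 7 = 1
9^13 mod 7 = 2
9^14 mod 7 = 4
9^15 mod 7 = 1
9^16 mod 7 = 2
9^17 mod 7 = 4


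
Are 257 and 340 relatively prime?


Euclidean algorithm:
340 = 1 * 257 + 83
257 = 3 * 83 + 8
83 = 10 * 8 + 3
8 = 2 * 3 + 2
3 = 1 * 2 + 1
2 = 2 * 1 + 0
GCD(257, 340) = 1

Yes, coprime (GCD = 1)


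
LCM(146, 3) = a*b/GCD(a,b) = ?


GCD(146, 3) = 1
LCM = 146*3/1 = 438/1 = 438

LCM = 438


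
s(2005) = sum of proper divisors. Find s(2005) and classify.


Proper divisors: 1, 5, 401
Sum = 1 + 5 + 401 = 407
407 < 2005 → deficient

s(2005) = 407 (deficient)


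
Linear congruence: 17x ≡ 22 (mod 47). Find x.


GCD(17, 47) = 1, unique solution
a^(-1) mod 47 = 36
x = 36 * 22 mod 47 = 40

x ≡ 40 (mod 47)


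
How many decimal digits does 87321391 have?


87321391 has 8 digits in base 10
floor(log10(87321391)) + 1 = floor(7.9411) + 1 = 8

8 digits (base 10)


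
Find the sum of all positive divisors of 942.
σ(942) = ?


Divisors of 942: 1, 2, 3, 6, 157, 314, 471, 942
Sum = 1 + 2 + 3 + 6 + 157 + 314 + 471 + 942 = 1896

σ(942) = 1896


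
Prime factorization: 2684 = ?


2684 / 2 = 1342
1342 / 2 = 671
671 / 11 = 61
61 / 61 = 1
2684 = 2^2 × 11 × 61


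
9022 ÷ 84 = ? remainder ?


9022 = 84 * 107 + 34
Check: 8988 + 34 = 9022

q = 107, r = 34


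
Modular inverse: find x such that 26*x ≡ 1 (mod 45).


Use the extended Euclidean algorithm on (45, 26); each row r = 45*s + 26*t:
r=45, s=1, t=0
r=26, s=0, t=1
q=1: r=19, s=1, t=-1   [45*(1) + 26*(-1) = 19]
q=1: r=7, s=-1, t=2   [45*(-1) + 26*(2) = 7]
q=2: r=5, s=3, t=-5   [45*(3) + 26*(-5) = 5]
q=1: r=2, s=-4, t=7   [45*(-4) + 26*(7) = 2]
q=2: r=1, s=11, t=-19   [45*(11) + 26*(-19) = 1]
q=2: r=0, s=-26, t=45   [45*(-26) + 26*(45) = 0]
GCD = 1 with t = -19, so 26*(-19) ≡ 1 (mod 45)
Inverse = -19 mod 45 = 26
Check: 26 * 26 = 676 ≡ 1 (mod 45)

26^(-1) ≡ 26 (mod 45)


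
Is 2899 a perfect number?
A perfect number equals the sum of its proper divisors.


Proper divisors of 2899: 1, 13, 223
Sum = 1 + 13 + 223 = 237

No, 2899 is not perfect (237 ≠ 2899)


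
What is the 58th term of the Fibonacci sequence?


Sequence: 1, 1, 2, 3, 5, 8, 13, 21, 34, 55, 89, 144, 233, 377, 610, 987, 1597, 2584, 4181, 6765, 10946, 17711, 28657, 46368, 75025, 121393, 196418, 317811, 514229, 832040, 1346269, 2178309, 3524578, 5702887, 9227465, 14930352, 24157817, 39088169, 63245986, 102334155, 165580141, 267914296, 433494437, 701408733, 1134903170, 1836311903, 2971215073, 4807526976, 7778742049, 12586269025, 20365011074, 32951280099, 53316291173, 86267571272, 139583862445, 225851433717, 365435296162, 591286729879
F(58) = 591286729879


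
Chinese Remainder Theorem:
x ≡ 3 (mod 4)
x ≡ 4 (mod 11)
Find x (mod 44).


M = 4*11 = 44
M1 = M/4 = 11, M2 = M/11 = 4
M1^(-1) mod 4 = 3, M2^(-1) mod 11 = 3
x = 3*11*3 + 4*4*3 = 147
147 mod 44 = 15
Check: 15 mod 4 = 3 ✓, 15 mod 11 = 4 ✓

x ≡ 15 (mod 44)


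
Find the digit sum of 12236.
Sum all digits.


1 + 2 + 2 + 3 + 6 = 14


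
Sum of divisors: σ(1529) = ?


Divisors of 1529: 1, 11, 139, 1529
Sum = 1 + 11 + 139 + 1529 = 1680

σ(1529) = 1680


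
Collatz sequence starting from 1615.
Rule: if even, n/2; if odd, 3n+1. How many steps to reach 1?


1615 → 4846 → 2423 → 7270 → 3635 → 10906 → 5453 → 16360 → 8180 → 4090 → 2045 → 6136 → 3068 → 1534 → 767 → 2302 → 1151 → 3454 → 1727 → 5182 → 2591 → 7774 → 3887 → 11662 → 5831 → 17494 → 8747 → 26242 → 13121 → 39364 → 19682 → 9841 → 29524 → 14762 → 7381 → 22144 → 11072 → 5536 → 2768 → 1384 → 692 → 346 → 173 → 520 → 260 → 130 → 65 → 196 → 98 → 49 → 148 → 74 → 37 → 112 → 56 → 28 → 14 → 7 → 22 → 11 → 34 → 17 → 52 → 26 → 13 → 40 → 20 → 10 → 5 → 16 → 8 → 4 → 2 → 1
Total steps = 73

73 steps
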